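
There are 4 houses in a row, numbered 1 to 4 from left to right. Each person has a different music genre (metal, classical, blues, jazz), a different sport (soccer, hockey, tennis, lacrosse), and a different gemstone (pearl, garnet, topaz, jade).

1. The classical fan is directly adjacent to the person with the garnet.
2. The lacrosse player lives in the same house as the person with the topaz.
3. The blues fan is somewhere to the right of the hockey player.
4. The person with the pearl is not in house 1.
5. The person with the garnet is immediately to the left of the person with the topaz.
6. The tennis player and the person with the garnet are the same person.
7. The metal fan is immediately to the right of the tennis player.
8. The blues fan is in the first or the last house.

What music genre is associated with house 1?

The blues fan is in house 4 (clue 8).
House 4's sport must be soccer (nothing else left).
The metal fan is narrowed to house 2 or 3; consider each.
Placing it in house 2 leads to a contradiction, so it's in house 3.
From clue 7, the tennis player must be in house 2.
House 1 sport: only hockey fits.
House 3 sport: only lacrosse fits.
From clue 2, the person with the topaz must be in house 3.
From clue 5, the person with the garnet must be in house 2.
That leaves jade as the gemstone for house 1.
The only gemstone still possible for house 4 is pearl.
Clue 1 places the classical fan in house 1.
House 2's music genre must be jazz (nothing else left).
So: house 1 = classical/hockey/jade, house 2 = jazz/tennis/garnet, house 3 = metal/lacrosse/topaz, house 4 = blues/soccer/pearl.

classical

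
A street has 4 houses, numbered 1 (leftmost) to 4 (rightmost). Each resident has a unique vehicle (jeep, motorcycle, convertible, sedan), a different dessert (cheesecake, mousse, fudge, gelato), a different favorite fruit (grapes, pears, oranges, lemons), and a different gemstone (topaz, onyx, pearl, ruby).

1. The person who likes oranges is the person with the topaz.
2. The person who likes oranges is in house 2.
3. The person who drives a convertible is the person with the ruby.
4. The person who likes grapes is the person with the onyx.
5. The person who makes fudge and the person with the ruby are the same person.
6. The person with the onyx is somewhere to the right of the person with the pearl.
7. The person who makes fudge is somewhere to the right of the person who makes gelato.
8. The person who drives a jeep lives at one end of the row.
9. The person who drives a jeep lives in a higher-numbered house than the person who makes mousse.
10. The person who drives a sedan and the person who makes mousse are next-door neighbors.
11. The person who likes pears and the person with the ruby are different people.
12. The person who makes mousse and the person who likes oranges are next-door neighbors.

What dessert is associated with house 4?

By clue 2, the person who likes oranges is in house 2.
Clue 9: the person who drives a jeep is in house 4.
Clue 1 places the person with the topaz in house 2.
The person who drives a sedan is in house 2 (clue 10).
So house 4 gets cheesecake for dessert.
That leaves pearl as the gemstone for house 1.
The only gemstone still possible for house 3 is ruby.
House 4 gemstone: only onyx fits.
The person who drives a convertible is in house 3 (clue 3).
The person who likes grapes is in house 4 (clue 4).
From clue 5, the person who makes fudge must be in house 3.
That leaves motorcycle as the vehicle for house 1.
That leaves gelato as the dessert for house 2.
That leaves pears as the favorite fruit for house 1.
House 3 favorite fruit: only lemons fits.
So house 1 gets mousse for dessert.
So: house 1 = motorcycle/mousse/pears/pearl, house 2 = sedan/gelato/oranges/topaz, house 3 = convertible/fudge/lemons/ruby, house 4 = jeep/cheesecake/grapes/onyx.

cheesecake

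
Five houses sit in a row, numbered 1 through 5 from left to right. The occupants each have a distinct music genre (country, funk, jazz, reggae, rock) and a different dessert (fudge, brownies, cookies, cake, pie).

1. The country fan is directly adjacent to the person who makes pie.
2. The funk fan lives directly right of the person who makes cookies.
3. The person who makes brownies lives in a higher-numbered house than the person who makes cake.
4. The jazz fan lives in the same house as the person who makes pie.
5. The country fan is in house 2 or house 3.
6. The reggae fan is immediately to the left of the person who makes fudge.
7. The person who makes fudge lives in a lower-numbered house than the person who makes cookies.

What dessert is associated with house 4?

cookies

So house 5 gets brownies for dessert.
The country fan is narrowed to house 2 or 3; consider each.
Placing it in house 3 leads to a contradiction, so it's in house 2.
House 1's music genre must be reggae (nothing else left).
By clue 4, the person who makes pie is in house 3.
The person who makes fudge is in house 2 (clue 6).
The only music genre still possible for house 3 is jazz.
So house 1 gets cake for dessert.
The only dessert still possible for house 4 is cookies.
Clue 2 places the funk fan in house 5.
House 4's music genre must be rock (nothing else left).
So: house 1 = reggae/cake, house 2 = country/fudge, house 3 = jazz/pie, house 4 = rock/cookies, house 5 = funk/brownies.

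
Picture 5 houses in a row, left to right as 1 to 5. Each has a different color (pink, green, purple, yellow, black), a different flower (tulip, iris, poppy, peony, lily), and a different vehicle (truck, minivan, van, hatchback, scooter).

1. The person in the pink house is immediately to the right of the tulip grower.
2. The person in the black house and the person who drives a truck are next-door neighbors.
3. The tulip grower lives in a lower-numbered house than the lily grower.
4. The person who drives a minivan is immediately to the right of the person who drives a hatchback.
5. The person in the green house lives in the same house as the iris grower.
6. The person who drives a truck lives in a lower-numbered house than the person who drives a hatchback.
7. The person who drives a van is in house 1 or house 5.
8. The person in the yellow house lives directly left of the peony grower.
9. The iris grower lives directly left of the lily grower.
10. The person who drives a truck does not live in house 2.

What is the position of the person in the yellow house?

The person in the black house is narrowed to house 2 or 4; consider each.
Placing it in house 2 leads to a contradiction, so it's in house 4.
By clue 2, the person who drives a truck is in house 3.
By clue 6, the person who drives a hatchback is in house 4.
So house 2 gets scooter for vehicle.
House 5 flower: only poppy fits.
House 1's vehicle must be van (nothing else left).
House 5 vehicle: only minivan fits.
The only color still possible for house 5 is purple.
The person in the pink house is narrowed to house 2 or 3; consider each.
Placing it in house 3 leads to a contradiction, so it's in house 2.
Clue 1 places the tulip grower in house 1.
The person in the green house is in house 3 (clue 5).
By clue 5, the iris grower is in house 3.
Clue 9: the lily grower is in house 4.
So house 1 gets yellow for color.
The only flower still possible for house 2 is peony.
So: house 1 = yellow/tulip/van, house 2 = pink/peony/scooter, house 3 = green/iris/truck, house 4 = black/lily/hatchback, house 5 = purple/poppy/minivan.

1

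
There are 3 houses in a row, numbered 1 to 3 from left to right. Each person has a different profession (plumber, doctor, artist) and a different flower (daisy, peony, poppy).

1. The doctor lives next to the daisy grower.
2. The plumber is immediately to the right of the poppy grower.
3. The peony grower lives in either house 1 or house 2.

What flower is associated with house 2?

That leaves daisy as the flower for house 3.
The doctor is in house 2 (clue 1).
House 1 profession: only artist fits.
House 3 profession: only plumber fits.
The poppy grower is in house 2 (clue 2).
So house 1 gets peony for flower.
So: house 1 = artist/peony, house 2 = doctor/poppy, house 3 = plumber/daisy.

poppy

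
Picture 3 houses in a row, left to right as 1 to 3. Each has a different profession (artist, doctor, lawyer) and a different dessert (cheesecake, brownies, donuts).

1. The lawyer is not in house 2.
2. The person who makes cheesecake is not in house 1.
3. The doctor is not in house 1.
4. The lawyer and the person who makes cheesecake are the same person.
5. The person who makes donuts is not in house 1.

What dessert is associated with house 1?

Clue 4: the lawyer is in house 3.
The person who makes cheesecake is in house 3 (clue 4).
The only profession still possible for house 1 is artist.
House 2 profession: only doctor fits.
The only dessert still possible for house 1 is brownies.
So house 2 gets donuts for dessert.
So: house 1 = artist/brownies, house 2 = doctor/donuts, house 3 = lawyer/cheesecake.

brownies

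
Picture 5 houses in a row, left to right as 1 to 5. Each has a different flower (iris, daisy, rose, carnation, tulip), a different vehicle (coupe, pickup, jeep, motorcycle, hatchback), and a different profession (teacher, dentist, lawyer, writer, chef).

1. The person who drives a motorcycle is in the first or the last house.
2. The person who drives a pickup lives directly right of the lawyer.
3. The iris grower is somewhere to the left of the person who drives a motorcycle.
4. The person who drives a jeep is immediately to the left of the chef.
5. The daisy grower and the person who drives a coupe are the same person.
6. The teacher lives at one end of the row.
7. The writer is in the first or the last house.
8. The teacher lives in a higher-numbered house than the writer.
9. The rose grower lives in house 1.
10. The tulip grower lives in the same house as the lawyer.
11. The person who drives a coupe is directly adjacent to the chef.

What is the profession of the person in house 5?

teacher

From clue 3, the person who drives a motorcycle must be in house 5.
Clue 8: the teacher is in house 5.
Clue 8 places the writer in house 1.
From clue 9, the rose grower must be in house 1.
House 5's flower must be carnation (nothing else left).
The tulip grower is narrowed to house 2 or 3; consider each.
Placing it in house 3 leads to a contradiction, so it's in house 2.
From clue 10, the lawyer must be in house 2.
Clue 2 places the person who drives a pickup in house 3.
So house 1 gets hatchback for vehicle.
So house 2 gets jeep for vehicle.
House 4's vehicle must be coupe (nothing else left).
The chef is in house 3 (clue 4).
Clue 5: the daisy grower is in house 4.
So house 3 gets iris for flower.
That leaves dentist as the profession for house 4.
So: house 1 = rose/hatchback/writer, house 2 = tulip/jeep/lawyer, house 3 = iris/pickup/chef, house 4 = daisy/coupe/dentist, house 5 = carnation/motorcycle/teacher.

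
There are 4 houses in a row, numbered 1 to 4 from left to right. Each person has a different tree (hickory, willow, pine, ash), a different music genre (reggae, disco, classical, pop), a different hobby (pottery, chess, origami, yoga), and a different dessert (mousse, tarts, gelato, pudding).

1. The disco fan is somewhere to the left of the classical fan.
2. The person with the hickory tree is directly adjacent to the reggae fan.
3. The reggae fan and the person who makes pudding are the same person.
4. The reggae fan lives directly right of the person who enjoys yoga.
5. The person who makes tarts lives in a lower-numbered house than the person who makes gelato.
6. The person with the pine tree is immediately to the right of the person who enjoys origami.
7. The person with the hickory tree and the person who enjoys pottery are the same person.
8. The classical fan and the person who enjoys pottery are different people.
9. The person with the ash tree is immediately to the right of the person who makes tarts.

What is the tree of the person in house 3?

The person with the ash tree is narrowed to house 2 or 3 or 4; consider each.
Placing it in house 2 and house 4 leads to a contradiction, so it's in house 3.
Clue 9: the person who makes tarts is in house 2.
House 1 dessert: only mousse fits.
By clue 3, the reggae fan is in house 3.
Clue 3: the person who makes pudding is in house 3.
Clue 4: the person who enjoys yoga is in house 2.
House 4 dessert: only gelato fits.
Clue 7 places the person with the hickory tree in house 4.
By clue 7, the person who enjoys pottery is in house 4.
Clue 8: the classical fan is in house 2.
The only tree still possible for house 1 is willow.
So house 2 gets pine for tree.
House 4 music genre: only pop fits.
By clue 6, the person who enjoys origami is in house 1.
The only music genre still possible for house 1 is disco.
House 3's hobby must be chess (nothing else left).
So: house 1 = willow/disco/origami/mousse, house 2 = pine/classical/yoga/tarts, house 3 = ash/reggae/chess/pudding, house 4 = hickory/pop/pottery/gelato.

ash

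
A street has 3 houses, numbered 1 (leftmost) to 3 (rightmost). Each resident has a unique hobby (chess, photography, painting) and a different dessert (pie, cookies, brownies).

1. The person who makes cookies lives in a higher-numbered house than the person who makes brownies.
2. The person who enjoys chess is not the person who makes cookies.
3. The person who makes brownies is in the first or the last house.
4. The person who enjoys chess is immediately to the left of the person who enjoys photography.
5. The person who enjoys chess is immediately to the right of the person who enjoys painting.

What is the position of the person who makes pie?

2

Clue 3: the person who makes brownies is in house 1.
By clue 5, the person who enjoys chess is in house 2.
The person who enjoys painting is in house 1 (clue 5).
The only hobby still possible for house 3 is photography.
The person who makes cookies is in house 3 (clue 2).
That leaves pie as the dessert for house 2.
So: house 1 = painting/brownies, house 2 = chess/pie, house 3 = photography/cookies.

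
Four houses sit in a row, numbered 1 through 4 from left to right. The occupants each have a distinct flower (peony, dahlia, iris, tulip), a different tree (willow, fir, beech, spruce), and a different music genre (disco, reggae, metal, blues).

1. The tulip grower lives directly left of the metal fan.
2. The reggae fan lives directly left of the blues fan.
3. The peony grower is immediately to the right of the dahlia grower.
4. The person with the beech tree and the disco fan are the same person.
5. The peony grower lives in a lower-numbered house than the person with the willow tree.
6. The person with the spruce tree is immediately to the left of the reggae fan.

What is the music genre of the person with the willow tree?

blues

So house 4 gets iris for flower.
House 1 music genre: only disco fits.
By clue 4, the person with the beech tree is in house 1.
So house 2 gets spruce for tree.
From clue 6, the reggae fan must be in house 3.
That leaves metal as the music genre for house 2.
That leaves blues as the music genre for house 4.
Clue 1: the tulip grower is in house 1.
House 3 flower: only peony fits.
Clue 5: the person with the willow tree is in house 4.
So house 2 gets dahlia for flower.
That leaves fir as the tree for house 3.
So: house 1 = tulip/beech/disco, house 2 = dahlia/spruce/metal, house 3 = peony/fir/reggae, house 4 = iris/willow/blues.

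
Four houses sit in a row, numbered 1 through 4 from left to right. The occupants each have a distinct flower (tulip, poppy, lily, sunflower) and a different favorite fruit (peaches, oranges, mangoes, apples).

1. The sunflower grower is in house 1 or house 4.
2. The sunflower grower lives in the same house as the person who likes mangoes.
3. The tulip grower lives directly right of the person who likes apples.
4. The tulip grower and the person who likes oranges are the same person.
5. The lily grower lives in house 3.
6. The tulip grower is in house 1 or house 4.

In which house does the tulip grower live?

By clue 5, the lily grower is in house 3.
By clue 6, the tulip grower is in house 4.
The only flower still possible for house 1 is sunflower.
So house 2 gets poppy for flower.
By clue 2, the person who likes mangoes is in house 1.
By clue 3, the person who likes apples is in house 3.
Clue 4: the person who likes oranges is in house 4.
House 2's favorite fruit must be peaches (nothing else left).
So: house 1 = sunflower/mangoes, house 2 = poppy/peaches, house 3 = lily/apples, house 4 = tulip/oranges.

4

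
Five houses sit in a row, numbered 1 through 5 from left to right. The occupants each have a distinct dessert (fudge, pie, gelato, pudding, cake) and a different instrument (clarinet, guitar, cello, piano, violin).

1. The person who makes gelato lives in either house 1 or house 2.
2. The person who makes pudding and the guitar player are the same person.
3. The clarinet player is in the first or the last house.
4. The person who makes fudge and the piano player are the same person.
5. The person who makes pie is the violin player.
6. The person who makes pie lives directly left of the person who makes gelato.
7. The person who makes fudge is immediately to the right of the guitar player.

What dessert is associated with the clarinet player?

cake

The person who makes pie is in house 1 (clue 6).
Clue 6 places the person who makes gelato in house 2.
By clue 5, the violin player is in house 1.
House 2 instrument: only cello fits.
House 3 instrument: only guitar fits.
House 4's instrument must be piano (nothing else left).
So house 5 gets clarinet for instrument.
By clue 2, the person who makes pudding is in house 3.
Clue 4: the person who makes fudge is in house 4.
That leaves cake as the dessert for house 5.
So: house 1 = pie/violin, house 2 = gelato/cello, house 3 = pudding/guitar, house 4 = fudge/piano, house 5 = cake/clarinet.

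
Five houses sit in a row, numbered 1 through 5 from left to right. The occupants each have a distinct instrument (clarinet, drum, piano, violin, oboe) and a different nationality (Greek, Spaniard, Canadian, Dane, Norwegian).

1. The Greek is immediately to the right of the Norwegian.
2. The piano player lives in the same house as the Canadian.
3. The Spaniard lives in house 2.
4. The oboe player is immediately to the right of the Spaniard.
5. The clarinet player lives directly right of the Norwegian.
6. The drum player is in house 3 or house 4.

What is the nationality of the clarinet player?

Greek

The Spaniard is in house 2 (clue 3).
Clue 4: the oboe player is in house 3.
That leaves violin as the instrument for house 2.
So house 4 gets drum for instrument.
Clue 5: the Norwegian is in house 4.
House 1 instrument: only piano fits.
House 5's instrument must be clarinet (nothing else left).
House 3 nationality: only Dane fits.
Clue 2 places the Canadian in house 1.
That leaves Greek as the nationality for house 5.
So: house 1 = piano/Canadian, house 2 = violin/Spaniard, house 3 = oboe/Dane, house 4 = drum/Norwegian, house 5 = clarinet/Greek.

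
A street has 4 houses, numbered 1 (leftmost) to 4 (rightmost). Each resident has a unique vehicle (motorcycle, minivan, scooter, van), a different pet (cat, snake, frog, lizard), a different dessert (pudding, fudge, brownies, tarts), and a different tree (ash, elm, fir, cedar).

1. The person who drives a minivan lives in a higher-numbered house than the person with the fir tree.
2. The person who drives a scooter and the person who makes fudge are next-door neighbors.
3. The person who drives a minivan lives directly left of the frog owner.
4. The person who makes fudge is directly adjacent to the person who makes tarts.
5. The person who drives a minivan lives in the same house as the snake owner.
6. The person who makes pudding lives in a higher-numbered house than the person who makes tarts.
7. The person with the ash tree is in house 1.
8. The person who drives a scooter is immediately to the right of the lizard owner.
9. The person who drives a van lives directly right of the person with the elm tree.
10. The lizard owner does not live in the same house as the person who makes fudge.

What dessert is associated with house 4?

Clue 7 places the person with the ash tree in house 1.
So house 1 gets motorcycle for vehicle.
So house 4 gets cedar for tree.
Clue 1: the person who drives a minivan is in house 3.
From clue 1, the person with the fir tree must be in house 2.
By clue 3, the frog owner is in house 4.
Clue 5 places the snake owner in house 3.
So house 2 gets scooter for vehicle.
That leaves van as the vehicle for house 4.
So house 3 gets elm for tree.
The person who makes tarts is in house 2 (clue 4).
Clue 8 places the lizard owner in house 1.
The person who makes fudge is in house 3 (clue 10).
The only pet still possible for house 2 is cat.
So house 1 gets brownies for dessert.
That leaves pudding as the dessert for house 4.
So: house 1 = motorcycle/lizard/brownies/ash, house 2 = scooter/cat/tarts/fir, house 3 = minivan/snake/fudge/elm, house 4 = van/frog/pudding/cedar.

pudding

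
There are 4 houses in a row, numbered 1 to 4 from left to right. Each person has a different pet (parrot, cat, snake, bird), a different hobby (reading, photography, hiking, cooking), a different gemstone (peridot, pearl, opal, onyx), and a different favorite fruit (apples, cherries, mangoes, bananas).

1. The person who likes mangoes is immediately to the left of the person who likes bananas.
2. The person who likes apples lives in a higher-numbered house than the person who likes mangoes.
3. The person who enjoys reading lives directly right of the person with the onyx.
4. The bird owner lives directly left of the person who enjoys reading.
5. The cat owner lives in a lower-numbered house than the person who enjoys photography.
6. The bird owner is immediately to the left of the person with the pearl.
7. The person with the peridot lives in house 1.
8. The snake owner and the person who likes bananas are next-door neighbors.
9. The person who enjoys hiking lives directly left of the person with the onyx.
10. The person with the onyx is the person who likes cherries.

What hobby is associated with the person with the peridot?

cooking

By clue 7, the person with the peridot is in house 1.
House 1's favorite fruit must be mangoes (nothing else left).
By clue 1, the person who likes bananas is in house 2.
So house 4 gets parrot for pet.
That leaves apples as the favorite fruit for house 4.
The person with the onyx is in house 3 (clue 10).
The only gemstone still possible for house 2 is opal.
House 4's gemstone must be pearl (nothing else left).
So house 3 gets cherries for favorite fruit.
By clue 3, the person who enjoys reading is in house 4.
By clue 4, the bird owner is in house 3.
By clue 9, the person who enjoys hiking is in house 2.
That leaves cat as the pet for house 2.
House 1 hobby: only cooking fits.
House 3 hobby: only photography fits.
That leaves snake as the pet for house 1.
So: house 1 = snake/cooking/peridot/mangoes, house 2 = cat/hiking/opal/bananas, house 3 = bird/photography/onyx/cherries, house 4 = parrot/reading/pearl/apples.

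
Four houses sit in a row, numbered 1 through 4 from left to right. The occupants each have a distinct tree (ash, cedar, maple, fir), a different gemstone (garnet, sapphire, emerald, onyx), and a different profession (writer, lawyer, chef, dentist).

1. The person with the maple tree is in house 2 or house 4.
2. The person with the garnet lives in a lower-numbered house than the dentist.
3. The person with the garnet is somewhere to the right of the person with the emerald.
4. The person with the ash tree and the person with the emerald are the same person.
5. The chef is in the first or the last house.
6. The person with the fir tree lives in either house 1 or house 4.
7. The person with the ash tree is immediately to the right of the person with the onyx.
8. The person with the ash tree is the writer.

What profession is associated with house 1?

chef

By clue 7, the person with the ash tree is in house 2.
Clue 7: the person with the onyx is in house 1.
Clue 8: the writer is in house 2.
House 1 tree: only fir fits.
That leaves cedar as the tree for house 3.
House 4's tree must be maple (nothing else left).
So house 4 gets sapphire for gemstone.
The person with the garnet is in house 3 (clue 3).
So house 2 gets emerald for gemstone.
Clue 2 places the dentist in house 4.
So house 3 gets lawyer for profession.
House 1 profession: only chef fits.
So: house 1 = fir/onyx/chef, house 2 = ash/emerald/writer, house 3 = cedar/garnet/lawyer, house 4 = maple/sapphire/dentist.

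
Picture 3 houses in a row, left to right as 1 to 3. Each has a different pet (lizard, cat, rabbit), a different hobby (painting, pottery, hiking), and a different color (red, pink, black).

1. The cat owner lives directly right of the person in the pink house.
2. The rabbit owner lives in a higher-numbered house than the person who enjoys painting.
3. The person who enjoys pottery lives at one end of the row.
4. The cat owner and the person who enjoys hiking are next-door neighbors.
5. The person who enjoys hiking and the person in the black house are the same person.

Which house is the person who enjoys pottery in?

The only pet still possible for house 1 is lizard.
The cat owner is narrowed to house 2 or 3; consider each.
Placing it in house 3 leads to a contradiction, so it's in house 2.
Clue 1: the person in the pink house is in house 1.
House 3 pet: only rabbit fits.
So house 2 gets painting for hobby.
The only color still possible for house 2 is red.
That leaves black as the color for house 3.
From clue 5, the person who enjoys hiking must be in house 3.
That leaves pottery as the hobby for house 1.
So: house 1 = lizard/pottery/pink, house 2 = cat/painting/red, house 3 = rabbit/hiking/black.

1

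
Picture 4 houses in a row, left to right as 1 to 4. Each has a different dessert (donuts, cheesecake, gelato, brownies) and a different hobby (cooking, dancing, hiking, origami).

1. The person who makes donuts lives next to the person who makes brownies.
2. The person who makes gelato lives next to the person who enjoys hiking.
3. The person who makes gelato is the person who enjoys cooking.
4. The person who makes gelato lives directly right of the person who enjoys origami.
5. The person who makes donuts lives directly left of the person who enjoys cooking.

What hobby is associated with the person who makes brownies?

dancing

The person who makes donuts is narrowed to house 1 or 2 or 3; consider each.
Placing it in house 1 and house 3 leads to a contradiction, so it's in house 2.
Clue 5: the person who enjoys cooking is in house 3.
Clue 2 places the person who makes gelato in house 3.
Clue 4 places the person who enjoys origami in house 2.
House 1 dessert: only brownies fits.
House 4's dessert must be cheesecake (nothing else left).
So house 1 gets dancing for hobby.
House 4 hobby: only hiking fits.
So: house 1 = brownies/dancing, house 2 = donuts/origami, house 3 = gelato/cooking, house 4 = cheesecake/hiking.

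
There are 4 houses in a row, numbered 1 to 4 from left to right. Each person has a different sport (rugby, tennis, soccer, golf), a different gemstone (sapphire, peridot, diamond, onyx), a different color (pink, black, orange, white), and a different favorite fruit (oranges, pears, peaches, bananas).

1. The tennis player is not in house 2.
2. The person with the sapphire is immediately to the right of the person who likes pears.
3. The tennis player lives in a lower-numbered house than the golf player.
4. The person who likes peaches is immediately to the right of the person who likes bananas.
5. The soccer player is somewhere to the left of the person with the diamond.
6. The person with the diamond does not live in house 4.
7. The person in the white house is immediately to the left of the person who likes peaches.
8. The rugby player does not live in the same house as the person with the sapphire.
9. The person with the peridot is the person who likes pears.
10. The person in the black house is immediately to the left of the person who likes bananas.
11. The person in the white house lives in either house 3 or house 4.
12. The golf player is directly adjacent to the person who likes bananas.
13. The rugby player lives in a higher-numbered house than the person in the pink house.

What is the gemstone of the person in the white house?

Clue 11: the person in the white house is in house 3.
The only color still possible for house 4 is orange.
Clue 7 places the person who likes peaches in house 4.
Clue 4 places the person who likes bananas in house 3.
From clue 10, the person in the black house must be in house 2.
So house 1 gets pink for color.
So house 4 gets onyx for gemstone.
So house 1 gets peridot for gemstone.
From clue 9, the person who likes pears must be in house 1.
The only favorite fruit still possible for house 2 is oranges.
By clue 2, the person with the sapphire is in house 2.
House 3's gemstone must be diamond (nothing else left).
The golf player is narrowed to house 2 or 4; consider each.
Placing it in house 2 leads to a contradiction, so it's in house 4.
The only sport still possible for house 2 is soccer.
The only sport still possible for house 1 is tennis.
So house 3 gets rugby for sport.
So: house 1 = tennis/peridot/pink/pears, house 2 = soccer/sapphire/black/oranges, house 3 = rugby/diamond/white/bananas, house 4 = golf/onyx/orange/peaches.

diamond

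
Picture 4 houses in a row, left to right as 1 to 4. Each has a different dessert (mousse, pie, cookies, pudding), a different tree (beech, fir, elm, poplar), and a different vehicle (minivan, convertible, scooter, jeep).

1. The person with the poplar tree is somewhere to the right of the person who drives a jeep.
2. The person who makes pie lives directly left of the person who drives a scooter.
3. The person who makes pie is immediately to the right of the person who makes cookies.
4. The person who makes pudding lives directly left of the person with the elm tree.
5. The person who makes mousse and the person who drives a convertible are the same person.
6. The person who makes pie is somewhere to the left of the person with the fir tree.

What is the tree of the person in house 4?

elm

That leaves mousse as the dessert for house 4.
House 1 tree: only beech fits.
Clue 5: the person who drives a convertible is in house 4.
The only vehicle still possible for house 3 is scooter.
The person who makes pie is in house 2 (clue 2).
The person who makes cookies is in house 1 (clue 3).
The only dessert still possible for house 3 is pudding.
The person with the elm tree is in house 4 (clue 4).
The only tree still possible for house 2 is poplar.
That leaves fir as the tree for house 3.
Clue 1: the person who drives a jeep is in house 1.
That leaves minivan as the vehicle for house 2.
So: house 1 = cookies/beech/jeep, house 2 = pie/poplar/minivan, house 3 = pudding/fir/scooter, house 4 = mousse/elm/convertible.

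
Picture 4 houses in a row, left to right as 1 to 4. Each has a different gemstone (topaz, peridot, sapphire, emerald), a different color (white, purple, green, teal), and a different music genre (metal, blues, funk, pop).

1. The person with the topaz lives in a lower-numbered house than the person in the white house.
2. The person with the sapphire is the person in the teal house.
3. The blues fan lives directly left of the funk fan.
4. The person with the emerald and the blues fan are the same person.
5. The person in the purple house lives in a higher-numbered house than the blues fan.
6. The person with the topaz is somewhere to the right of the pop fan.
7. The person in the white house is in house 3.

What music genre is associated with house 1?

pop

From clue 7, the person in the white house must be in house 3.
Clue 1 places the person with the topaz in house 2.
The pop fan is in house 1 (clue 6).
The person with the emerald is in house 3 (clue 4).
The blues fan is in house 3 (clue 4).
From clue 5, the person in the purple house must be in house 4.
House 1's color must be teal (nothing else left).
That leaves green as the color for house 2.
The only music genre still possible for house 2 is metal.
House 4's music genre must be funk (nothing else left).
The person with the sapphire is in house 1 (clue 2).
House 4 gemstone: only peridot fits.
So: house 1 = sapphire/teal/pop, house 2 = topaz/green/metal, house 3 = emerald/white/blues, house 4 = peridot/purple/funk.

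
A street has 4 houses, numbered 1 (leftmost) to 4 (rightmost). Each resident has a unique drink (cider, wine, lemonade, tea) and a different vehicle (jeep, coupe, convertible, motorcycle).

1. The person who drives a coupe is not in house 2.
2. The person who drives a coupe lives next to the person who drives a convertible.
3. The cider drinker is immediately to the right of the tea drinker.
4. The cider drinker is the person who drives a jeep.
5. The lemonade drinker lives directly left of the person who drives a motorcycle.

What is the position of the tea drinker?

That leaves coupe as the vehicle for house 1.
Clue 2: the person who drives a convertible is in house 2.
The only drink still possible for house 1 is wine.
That leaves cider as the drink for house 4.
From clue 3, the tea drinker must be in house 3.
Clue 4: the person who drives a jeep is in house 4.
The only drink still possible for house 2 is lemonade.
That leaves motorcycle as the vehicle for house 3.
So: house 1 = wine/coupe, house 2 = lemonade/convertible, house 3 = tea/motorcycle, house 4 = cider/jeep.

3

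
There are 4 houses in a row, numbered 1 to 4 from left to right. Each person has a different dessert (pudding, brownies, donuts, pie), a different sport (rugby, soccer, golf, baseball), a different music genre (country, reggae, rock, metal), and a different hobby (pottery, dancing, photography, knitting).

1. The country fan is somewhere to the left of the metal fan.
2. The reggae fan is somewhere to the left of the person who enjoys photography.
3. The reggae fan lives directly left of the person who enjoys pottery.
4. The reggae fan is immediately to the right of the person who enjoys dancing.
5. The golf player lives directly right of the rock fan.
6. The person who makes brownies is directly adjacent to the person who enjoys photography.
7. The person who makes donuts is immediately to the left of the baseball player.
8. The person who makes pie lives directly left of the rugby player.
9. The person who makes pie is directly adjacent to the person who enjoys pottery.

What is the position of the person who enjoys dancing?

1

That leaves soccer as the sport for house 1.
That leaves metal as the music genre for house 4.
The person who makes pie is narrowed to house 2 or 3; consider each.
Placing it in house 3 leads to a contradiction, so it's in house 2.
Clue 8: the rugby player is in house 3.
By clue 9, the person who enjoys pottery is in house 3.
House 4 hobby: only photography fits.
Clue 3 places the reggae fan in house 2.
By clue 4, the person who enjoys dancing is in house 1.
By clue 6, the person who makes brownies is in house 3.
House 1's dessert must be donuts (nothing else left).
House 4 dessert: only pudding fits.
The only hobby still possible for house 2 is knitting.
The baseball player is in house 2 (clue 7).
House 4's sport must be golf (nothing else left).
Clue 5: the rock fan is in house 3.
The only music genre still possible for house 1 is country.
So: house 1 = donuts/soccer/country/dancing, house 2 = pie/baseball/reggae/knitting, house 3 = brownies/rugby/rock/pottery, house 4 = pudding/golf/metal/photography.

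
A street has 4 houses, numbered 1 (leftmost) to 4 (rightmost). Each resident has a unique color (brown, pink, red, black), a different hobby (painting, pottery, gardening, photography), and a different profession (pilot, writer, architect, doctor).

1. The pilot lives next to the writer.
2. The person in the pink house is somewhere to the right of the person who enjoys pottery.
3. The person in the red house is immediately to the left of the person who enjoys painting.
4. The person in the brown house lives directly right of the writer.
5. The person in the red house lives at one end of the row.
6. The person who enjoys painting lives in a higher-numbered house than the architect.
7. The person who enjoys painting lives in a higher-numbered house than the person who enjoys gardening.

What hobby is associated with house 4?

photography

Clue 5 places the person in the red house in house 1.
By clue 3, the person who enjoys painting is in house 2.
Clue 6: the architect is in house 1.
Clue 7 places the person who enjoys gardening in house 1.
House 4 hobby: only photography fits.
By clue 2, the person in the pink house is in house 4.
House 2 color: only black fits.
That leaves brown as the color for house 3.
House 3 hobby: only pottery fits.
Clue 4: the writer is in house 2.
By clue 1, the pilot is in house 3.
That leaves doctor as the profession for house 4.
So: house 1 = red/gardening/architect, house 2 = black/painting/writer, house 3 = brown/pottery/pilot, house 4 = pink/photography/doctor.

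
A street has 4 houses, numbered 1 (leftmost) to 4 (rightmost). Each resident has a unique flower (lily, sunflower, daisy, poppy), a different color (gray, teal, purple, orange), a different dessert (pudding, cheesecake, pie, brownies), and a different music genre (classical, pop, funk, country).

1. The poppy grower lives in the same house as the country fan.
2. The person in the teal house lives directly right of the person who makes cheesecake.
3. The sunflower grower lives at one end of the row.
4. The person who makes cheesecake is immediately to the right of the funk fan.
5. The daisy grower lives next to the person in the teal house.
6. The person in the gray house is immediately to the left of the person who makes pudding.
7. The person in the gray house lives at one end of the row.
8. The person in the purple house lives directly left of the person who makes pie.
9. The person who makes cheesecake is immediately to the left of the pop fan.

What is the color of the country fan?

Clue 7: the person in the gray house is in house 1.
House 1 dessert: only brownies fits.
From clue 6, the person who makes pudding must be in house 2.
House 3 dessert: only cheesecake fits.
House 4's dessert must be pie (nothing else left).
By clue 2, the person in the teal house is in house 4.
Clue 4: the funk fan is in house 2.
The daisy grower is in house 3 (clue 5).
From clue 8, the person in the purple house must be in house 3.
Clue 9: the pop fan is in house 4.
That leaves orange as the color for house 2.
From clue 1, the poppy grower must be in house 1.
The country fan is in house 1 (clue 1).
House 2 flower: only lily fits.
House 4 flower: only sunflower fits.
House 3's music genre must be classical (nothing else left).
So: house 1 = poppy/gray/brownies/country, house 2 = lily/orange/pudding/funk, house 3 = daisy/purple/cheesecake/classical, house 4 = sunflower/teal/pie/pop.

gray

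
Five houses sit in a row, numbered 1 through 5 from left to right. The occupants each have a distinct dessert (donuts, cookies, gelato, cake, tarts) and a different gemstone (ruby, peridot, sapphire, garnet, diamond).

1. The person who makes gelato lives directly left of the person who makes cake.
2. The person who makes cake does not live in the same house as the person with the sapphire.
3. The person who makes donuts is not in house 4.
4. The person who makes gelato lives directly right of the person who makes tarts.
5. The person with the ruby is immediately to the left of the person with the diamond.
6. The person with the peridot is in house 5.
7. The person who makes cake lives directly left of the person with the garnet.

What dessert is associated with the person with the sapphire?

tarts

The person with the peridot is in house 5 (clue 6).
From clue 7, the person who makes cake must be in house 3.
The person with the garnet is in house 4 (clue 7).
That leaves cookies as the dessert for house 4.
House 5 dessert: only donuts fits.
Clue 4: the person who makes tarts is in house 1.
That leaves gelato as the dessert for house 2.
House 3 gemstone: only diamond fits.
By clue 5, the person with the ruby is in house 2.
The only gemstone still possible for house 1 is sapphire.
So: house 1 = tarts/sapphire, house 2 = gelato/ruby, house 3 = cake/diamond, house 4 = cookies/garnet, house 5 = donuts/peridot.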